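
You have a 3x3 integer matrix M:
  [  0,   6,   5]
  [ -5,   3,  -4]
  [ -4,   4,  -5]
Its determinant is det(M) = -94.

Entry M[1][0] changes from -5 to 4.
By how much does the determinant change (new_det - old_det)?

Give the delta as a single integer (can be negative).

Answer: 450

Derivation:
Cofactor C_10 = 50
Entry delta = 4 - -5 = 9
Det delta = entry_delta * cofactor = 9 * 50 = 450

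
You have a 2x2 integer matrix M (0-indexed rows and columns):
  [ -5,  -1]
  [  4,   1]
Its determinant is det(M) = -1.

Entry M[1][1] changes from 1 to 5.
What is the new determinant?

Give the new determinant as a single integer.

det is linear in row 1: changing M[1][1] by delta changes det by delta * cofactor(1,1).
Cofactor C_11 = (-1)^(1+1) * minor(1,1) = -5
Entry delta = 5 - 1 = 4
Det delta = 4 * -5 = -20
New det = -1 + -20 = -21

Answer: -21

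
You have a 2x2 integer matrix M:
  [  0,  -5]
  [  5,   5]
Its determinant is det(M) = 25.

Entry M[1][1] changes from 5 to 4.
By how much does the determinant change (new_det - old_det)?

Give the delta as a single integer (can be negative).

Cofactor C_11 = 0
Entry delta = 4 - 5 = -1
Det delta = entry_delta * cofactor = -1 * 0 = 0

Answer: 0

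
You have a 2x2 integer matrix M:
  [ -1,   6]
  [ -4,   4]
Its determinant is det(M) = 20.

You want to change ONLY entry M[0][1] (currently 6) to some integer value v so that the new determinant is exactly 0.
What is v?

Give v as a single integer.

det is linear in entry M[0][1]: det = old_det + (v - 6) * C_01
Cofactor C_01 = 4
Want det = 0: 20 + (v - 6) * 4 = 0
  (v - 6) = -20 / 4 = -5
  v = 6 + (-5) = 1

Answer: 1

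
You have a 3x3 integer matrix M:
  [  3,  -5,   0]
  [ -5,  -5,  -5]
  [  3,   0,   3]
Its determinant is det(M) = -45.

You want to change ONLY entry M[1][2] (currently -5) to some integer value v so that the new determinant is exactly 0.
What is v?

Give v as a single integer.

det is linear in entry M[1][2]: det = old_det + (v - -5) * C_12
Cofactor C_12 = -15
Want det = 0: -45 + (v - -5) * -15 = 0
  (v - -5) = 45 / -15 = -3
  v = -5 + (-3) = -8

Answer: -8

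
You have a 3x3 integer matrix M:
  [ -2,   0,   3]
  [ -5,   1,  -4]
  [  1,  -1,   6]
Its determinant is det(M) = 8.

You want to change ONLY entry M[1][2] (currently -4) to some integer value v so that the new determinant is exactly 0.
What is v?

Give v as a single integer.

det is linear in entry M[1][2]: det = old_det + (v - -4) * C_12
Cofactor C_12 = -2
Want det = 0: 8 + (v - -4) * -2 = 0
  (v - -4) = -8 / -2 = 4
  v = -4 + (4) = 0

Answer: 0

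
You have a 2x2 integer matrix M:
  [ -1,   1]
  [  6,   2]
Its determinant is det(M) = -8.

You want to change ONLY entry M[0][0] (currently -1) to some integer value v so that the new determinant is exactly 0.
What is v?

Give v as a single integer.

det is linear in entry M[0][0]: det = old_det + (v - -1) * C_00
Cofactor C_00 = 2
Want det = 0: -8 + (v - -1) * 2 = 0
  (v - -1) = 8 / 2 = 4
  v = -1 + (4) = 3

Answer: 3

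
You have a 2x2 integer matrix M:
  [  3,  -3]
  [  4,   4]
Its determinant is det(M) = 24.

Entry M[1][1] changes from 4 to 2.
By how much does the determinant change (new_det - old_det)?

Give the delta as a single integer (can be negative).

Cofactor C_11 = 3
Entry delta = 2 - 4 = -2
Det delta = entry_delta * cofactor = -2 * 3 = -6

Answer: -6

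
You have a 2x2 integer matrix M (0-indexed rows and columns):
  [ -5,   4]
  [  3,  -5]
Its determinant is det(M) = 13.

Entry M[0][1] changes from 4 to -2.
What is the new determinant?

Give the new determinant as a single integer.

det is linear in row 0: changing M[0][1] by delta changes det by delta * cofactor(0,1).
Cofactor C_01 = (-1)^(0+1) * minor(0,1) = -3
Entry delta = -2 - 4 = -6
Det delta = -6 * -3 = 18
New det = 13 + 18 = 31

Answer: 31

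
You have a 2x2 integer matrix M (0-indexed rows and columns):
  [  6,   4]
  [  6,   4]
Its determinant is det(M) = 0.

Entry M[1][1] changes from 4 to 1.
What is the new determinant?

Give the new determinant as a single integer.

det is linear in row 1: changing M[1][1] by delta changes det by delta * cofactor(1,1).
Cofactor C_11 = (-1)^(1+1) * minor(1,1) = 6
Entry delta = 1 - 4 = -3
Det delta = -3 * 6 = -18
New det = 0 + -18 = -18

Answer: -18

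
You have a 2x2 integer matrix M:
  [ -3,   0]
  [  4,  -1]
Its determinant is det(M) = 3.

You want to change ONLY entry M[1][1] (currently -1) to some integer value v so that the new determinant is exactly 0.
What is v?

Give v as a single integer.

det is linear in entry M[1][1]: det = old_det + (v - -1) * C_11
Cofactor C_11 = -3
Want det = 0: 3 + (v - -1) * -3 = 0
  (v - -1) = -3 / -3 = 1
  v = -1 + (1) = 0

Answer: 0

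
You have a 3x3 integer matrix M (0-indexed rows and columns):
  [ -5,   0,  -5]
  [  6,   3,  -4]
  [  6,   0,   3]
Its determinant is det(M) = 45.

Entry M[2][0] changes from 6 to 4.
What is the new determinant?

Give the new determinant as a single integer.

Answer: 15

Derivation:
det is linear in row 2: changing M[2][0] by delta changes det by delta * cofactor(2,0).
Cofactor C_20 = (-1)^(2+0) * minor(2,0) = 15
Entry delta = 4 - 6 = -2
Det delta = -2 * 15 = -30
New det = 45 + -30 = 15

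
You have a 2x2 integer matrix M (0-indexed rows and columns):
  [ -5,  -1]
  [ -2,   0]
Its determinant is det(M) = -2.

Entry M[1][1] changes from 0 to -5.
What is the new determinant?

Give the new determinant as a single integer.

det is linear in row 1: changing M[1][1] by delta changes det by delta * cofactor(1,1).
Cofactor C_11 = (-1)^(1+1) * minor(1,1) = -5
Entry delta = -5 - 0 = -5
Det delta = -5 * -5 = 25
New det = -2 + 25 = 23

Answer: 23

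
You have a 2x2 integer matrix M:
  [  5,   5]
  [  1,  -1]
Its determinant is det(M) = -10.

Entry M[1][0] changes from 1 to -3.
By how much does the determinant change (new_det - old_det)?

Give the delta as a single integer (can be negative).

Cofactor C_10 = -5
Entry delta = -3 - 1 = -4
Det delta = entry_delta * cofactor = -4 * -5 = 20

Answer: 20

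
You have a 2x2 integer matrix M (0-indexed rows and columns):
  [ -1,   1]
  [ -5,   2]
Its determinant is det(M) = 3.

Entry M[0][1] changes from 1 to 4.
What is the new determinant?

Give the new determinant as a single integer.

Answer: 18

Derivation:
det is linear in row 0: changing M[0][1] by delta changes det by delta * cofactor(0,1).
Cofactor C_01 = (-1)^(0+1) * minor(0,1) = 5
Entry delta = 4 - 1 = 3
Det delta = 3 * 5 = 15
New det = 3 + 15 = 18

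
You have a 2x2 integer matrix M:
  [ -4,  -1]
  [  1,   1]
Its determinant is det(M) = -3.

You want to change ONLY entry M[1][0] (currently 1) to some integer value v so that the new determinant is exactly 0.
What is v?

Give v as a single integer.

Answer: 4

Derivation:
det is linear in entry M[1][0]: det = old_det + (v - 1) * C_10
Cofactor C_10 = 1
Want det = 0: -3 + (v - 1) * 1 = 0
  (v - 1) = 3 / 1 = 3
  v = 1 + (3) = 4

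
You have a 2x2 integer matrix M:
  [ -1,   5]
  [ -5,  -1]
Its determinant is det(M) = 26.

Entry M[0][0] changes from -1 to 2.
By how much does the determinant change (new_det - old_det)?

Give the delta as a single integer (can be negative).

Cofactor C_00 = -1
Entry delta = 2 - -1 = 3
Det delta = entry_delta * cofactor = 3 * -1 = -3

Answer: -3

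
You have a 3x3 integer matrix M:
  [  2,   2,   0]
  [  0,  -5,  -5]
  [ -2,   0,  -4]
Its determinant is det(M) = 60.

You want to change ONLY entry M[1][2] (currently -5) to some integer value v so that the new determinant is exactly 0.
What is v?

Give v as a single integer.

det is linear in entry M[1][2]: det = old_det + (v - -5) * C_12
Cofactor C_12 = -4
Want det = 0: 60 + (v - -5) * -4 = 0
  (v - -5) = -60 / -4 = 15
  v = -5 + (15) = 10

Answer: 10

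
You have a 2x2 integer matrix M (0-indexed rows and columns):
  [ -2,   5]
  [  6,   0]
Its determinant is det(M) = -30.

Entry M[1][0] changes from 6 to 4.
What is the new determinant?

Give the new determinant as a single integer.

Answer: -20

Derivation:
det is linear in row 1: changing M[1][0] by delta changes det by delta * cofactor(1,0).
Cofactor C_10 = (-1)^(1+0) * minor(1,0) = -5
Entry delta = 4 - 6 = -2
Det delta = -2 * -5 = 10
New det = -30 + 10 = -20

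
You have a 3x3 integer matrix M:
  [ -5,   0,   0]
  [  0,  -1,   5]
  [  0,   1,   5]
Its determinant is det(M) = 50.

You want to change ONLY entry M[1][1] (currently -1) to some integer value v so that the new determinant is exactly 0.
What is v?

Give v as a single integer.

Answer: 1

Derivation:
det is linear in entry M[1][1]: det = old_det + (v - -1) * C_11
Cofactor C_11 = -25
Want det = 0: 50 + (v - -1) * -25 = 0
  (v - -1) = -50 / -25 = 2
  v = -1 + (2) = 1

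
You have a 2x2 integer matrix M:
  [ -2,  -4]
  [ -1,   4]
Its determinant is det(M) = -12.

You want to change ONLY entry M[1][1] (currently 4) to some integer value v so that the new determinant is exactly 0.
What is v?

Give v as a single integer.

Answer: -2

Derivation:
det is linear in entry M[1][1]: det = old_det + (v - 4) * C_11
Cofactor C_11 = -2
Want det = 0: -12 + (v - 4) * -2 = 0
  (v - 4) = 12 / -2 = -6
  v = 4 + (-6) = -2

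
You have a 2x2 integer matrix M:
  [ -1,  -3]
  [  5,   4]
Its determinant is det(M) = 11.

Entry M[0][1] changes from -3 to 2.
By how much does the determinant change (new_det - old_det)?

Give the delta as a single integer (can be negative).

Answer: -25

Derivation:
Cofactor C_01 = -5
Entry delta = 2 - -3 = 5
Det delta = entry_delta * cofactor = 5 * -5 = -25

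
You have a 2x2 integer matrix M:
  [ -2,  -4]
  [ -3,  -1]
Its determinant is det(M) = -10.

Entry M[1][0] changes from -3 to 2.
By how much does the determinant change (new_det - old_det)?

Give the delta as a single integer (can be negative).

Cofactor C_10 = 4
Entry delta = 2 - -3 = 5
Det delta = entry_delta * cofactor = 5 * 4 = 20

Answer: 20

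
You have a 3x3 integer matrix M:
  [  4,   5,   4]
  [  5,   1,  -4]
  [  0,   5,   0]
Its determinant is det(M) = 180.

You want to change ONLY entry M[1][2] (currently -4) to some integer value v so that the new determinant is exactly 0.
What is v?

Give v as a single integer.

det is linear in entry M[1][2]: det = old_det + (v - -4) * C_12
Cofactor C_12 = -20
Want det = 0: 180 + (v - -4) * -20 = 0
  (v - -4) = -180 / -20 = 9
  v = -4 + (9) = 5

Answer: 5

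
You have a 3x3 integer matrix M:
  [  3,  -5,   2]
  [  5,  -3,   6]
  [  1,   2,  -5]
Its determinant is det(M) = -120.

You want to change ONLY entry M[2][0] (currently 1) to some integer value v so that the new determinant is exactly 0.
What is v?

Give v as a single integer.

Answer: -4

Derivation:
det is linear in entry M[2][0]: det = old_det + (v - 1) * C_20
Cofactor C_20 = -24
Want det = 0: -120 + (v - 1) * -24 = 0
  (v - 1) = 120 / -24 = -5
  v = 1 + (-5) = -4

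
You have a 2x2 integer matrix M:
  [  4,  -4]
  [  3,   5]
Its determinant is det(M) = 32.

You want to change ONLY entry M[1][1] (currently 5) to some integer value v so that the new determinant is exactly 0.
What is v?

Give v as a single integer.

Answer: -3

Derivation:
det is linear in entry M[1][1]: det = old_det + (v - 5) * C_11
Cofactor C_11 = 4
Want det = 0: 32 + (v - 5) * 4 = 0
  (v - 5) = -32 / 4 = -8
  v = 5 + (-8) = -3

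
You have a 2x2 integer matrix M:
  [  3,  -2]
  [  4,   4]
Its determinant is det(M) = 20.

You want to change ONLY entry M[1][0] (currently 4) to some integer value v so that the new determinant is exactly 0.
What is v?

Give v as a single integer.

det is linear in entry M[1][0]: det = old_det + (v - 4) * C_10
Cofactor C_10 = 2
Want det = 0: 20 + (v - 4) * 2 = 0
  (v - 4) = -20 / 2 = -10
  v = 4 + (-10) = -6

Answer: -6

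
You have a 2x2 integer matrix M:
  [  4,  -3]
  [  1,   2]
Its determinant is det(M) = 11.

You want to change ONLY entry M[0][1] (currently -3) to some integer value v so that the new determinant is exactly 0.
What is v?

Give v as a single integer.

det is linear in entry M[0][1]: det = old_det + (v - -3) * C_01
Cofactor C_01 = -1
Want det = 0: 11 + (v - -3) * -1 = 0
  (v - -3) = -11 / -1 = 11
  v = -3 + (11) = 8

Answer: 8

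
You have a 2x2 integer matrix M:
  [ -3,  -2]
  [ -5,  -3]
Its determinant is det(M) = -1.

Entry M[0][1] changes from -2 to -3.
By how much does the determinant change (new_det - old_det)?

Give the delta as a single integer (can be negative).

Cofactor C_01 = 5
Entry delta = -3 - -2 = -1
Det delta = entry_delta * cofactor = -1 * 5 = -5

Answer: -5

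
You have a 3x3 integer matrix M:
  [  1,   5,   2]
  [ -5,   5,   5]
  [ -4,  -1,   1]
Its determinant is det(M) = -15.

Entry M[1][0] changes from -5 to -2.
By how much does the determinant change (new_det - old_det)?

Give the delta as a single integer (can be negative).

Cofactor C_10 = -7
Entry delta = -2 - -5 = 3
Det delta = entry_delta * cofactor = 3 * -7 = -21

Answer: -21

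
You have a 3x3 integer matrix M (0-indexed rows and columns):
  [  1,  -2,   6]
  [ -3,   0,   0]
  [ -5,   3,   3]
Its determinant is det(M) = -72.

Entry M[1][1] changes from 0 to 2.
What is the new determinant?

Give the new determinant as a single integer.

det is linear in row 1: changing M[1][1] by delta changes det by delta * cofactor(1,1).
Cofactor C_11 = (-1)^(1+1) * minor(1,1) = 33
Entry delta = 2 - 0 = 2
Det delta = 2 * 33 = 66
New det = -72 + 66 = -6

Answer: -6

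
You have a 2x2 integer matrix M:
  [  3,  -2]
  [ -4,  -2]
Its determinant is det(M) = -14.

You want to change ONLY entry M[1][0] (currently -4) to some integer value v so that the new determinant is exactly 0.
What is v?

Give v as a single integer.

Answer: 3

Derivation:
det is linear in entry M[1][0]: det = old_det + (v - -4) * C_10
Cofactor C_10 = 2
Want det = 0: -14 + (v - -4) * 2 = 0
  (v - -4) = 14 / 2 = 7
  v = -4 + (7) = 3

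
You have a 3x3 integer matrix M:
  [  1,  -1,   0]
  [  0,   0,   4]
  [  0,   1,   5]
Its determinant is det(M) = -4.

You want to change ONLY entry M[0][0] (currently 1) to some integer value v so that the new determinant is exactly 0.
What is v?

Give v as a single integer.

Answer: 0

Derivation:
det is linear in entry M[0][0]: det = old_det + (v - 1) * C_00
Cofactor C_00 = -4
Want det = 0: -4 + (v - 1) * -4 = 0
  (v - 1) = 4 / -4 = -1
  v = 1 + (-1) = 0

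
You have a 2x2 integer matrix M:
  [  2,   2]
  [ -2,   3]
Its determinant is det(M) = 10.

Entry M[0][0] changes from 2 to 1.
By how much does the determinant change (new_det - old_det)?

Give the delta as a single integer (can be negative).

Answer: -3

Derivation:
Cofactor C_00 = 3
Entry delta = 1 - 2 = -1
Det delta = entry_delta * cofactor = -1 * 3 = -3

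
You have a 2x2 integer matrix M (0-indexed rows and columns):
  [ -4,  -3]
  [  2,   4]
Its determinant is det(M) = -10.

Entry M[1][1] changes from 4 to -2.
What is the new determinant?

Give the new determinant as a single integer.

det is linear in row 1: changing M[1][1] by delta changes det by delta * cofactor(1,1).
Cofactor C_11 = (-1)^(1+1) * minor(1,1) = -4
Entry delta = -2 - 4 = -6
Det delta = -6 * -4 = 24
New det = -10 + 24 = 14

Answer: 14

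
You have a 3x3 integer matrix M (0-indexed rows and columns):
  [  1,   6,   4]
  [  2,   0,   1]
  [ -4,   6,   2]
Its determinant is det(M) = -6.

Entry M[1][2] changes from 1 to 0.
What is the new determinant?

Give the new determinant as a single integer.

Answer: 24

Derivation:
det is linear in row 1: changing M[1][2] by delta changes det by delta * cofactor(1,2).
Cofactor C_12 = (-1)^(1+2) * minor(1,2) = -30
Entry delta = 0 - 1 = -1
Det delta = -1 * -30 = 30
New det = -6 + 30 = 24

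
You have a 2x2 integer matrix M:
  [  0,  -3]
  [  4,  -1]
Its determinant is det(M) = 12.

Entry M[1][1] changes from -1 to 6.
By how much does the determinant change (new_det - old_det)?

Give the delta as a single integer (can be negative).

Answer: 0

Derivation:
Cofactor C_11 = 0
Entry delta = 6 - -1 = 7
Det delta = entry_delta * cofactor = 7 * 0 = 0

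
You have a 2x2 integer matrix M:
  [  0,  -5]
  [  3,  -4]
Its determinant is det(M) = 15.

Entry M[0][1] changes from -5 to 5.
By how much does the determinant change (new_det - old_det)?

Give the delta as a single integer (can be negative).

Answer: -30

Derivation:
Cofactor C_01 = -3
Entry delta = 5 - -5 = 10
Det delta = entry_delta * cofactor = 10 * -3 = -30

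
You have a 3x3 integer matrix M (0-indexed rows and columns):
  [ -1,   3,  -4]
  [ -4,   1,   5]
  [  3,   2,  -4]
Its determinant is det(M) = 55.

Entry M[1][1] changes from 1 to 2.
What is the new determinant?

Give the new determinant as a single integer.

Answer: 71

Derivation:
det is linear in row 1: changing M[1][1] by delta changes det by delta * cofactor(1,1).
Cofactor C_11 = (-1)^(1+1) * minor(1,1) = 16
Entry delta = 2 - 1 = 1
Det delta = 1 * 16 = 16
New det = 55 + 16 = 71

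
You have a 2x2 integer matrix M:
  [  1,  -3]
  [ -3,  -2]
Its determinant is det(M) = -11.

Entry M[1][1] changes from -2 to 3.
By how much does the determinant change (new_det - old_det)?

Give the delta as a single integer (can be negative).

Cofactor C_11 = 1
Entry delta = 3 - -2 = 5
Det delta = entry_delta * cofactor = 5 * 1 = 5

Answer: 5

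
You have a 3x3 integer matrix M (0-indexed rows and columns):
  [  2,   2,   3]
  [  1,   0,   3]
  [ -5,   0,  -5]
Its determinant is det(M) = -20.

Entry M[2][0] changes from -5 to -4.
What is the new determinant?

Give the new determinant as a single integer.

Answer: -14

Derivation:
det is linear in row 2: changing M[2][0] by delta changes det by delta * cofactor(2,0).
Cofactor C_20 = (-1)^(2+0) * minor(2,0) = 6
Entry delta = -4 - -5 = 1
Det delta = 1 * 6 = 6
New det = -20 + 6 = -14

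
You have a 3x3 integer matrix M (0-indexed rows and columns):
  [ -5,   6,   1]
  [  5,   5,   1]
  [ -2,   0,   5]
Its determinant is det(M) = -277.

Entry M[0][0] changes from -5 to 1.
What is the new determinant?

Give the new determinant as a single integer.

Answer: -127

Derivation:
det is linear in row 0: changing M[0][0] by delta changes det by delta * cofactor(0,0).
Cofactor C_00 = (-1)^(0+0) * minor(0,0) = 25
Entry delta = 1 - -5 = 6
Det delta = 6 * 25 = 150
New det = -277 + 150 = -127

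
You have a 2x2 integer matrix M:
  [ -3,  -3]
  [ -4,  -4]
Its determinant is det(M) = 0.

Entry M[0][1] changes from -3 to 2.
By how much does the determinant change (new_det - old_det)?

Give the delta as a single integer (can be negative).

Answer: 20

Derivation:
Cofactor C_01 = 4
Entry delta = 2 - -3 = 5
Det delta = entry_delta * cofactor = 5 * 4 = 20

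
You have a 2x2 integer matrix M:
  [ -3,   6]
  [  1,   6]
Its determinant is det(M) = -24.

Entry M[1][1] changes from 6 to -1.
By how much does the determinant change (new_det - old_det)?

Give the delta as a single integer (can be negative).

Answer: 21

Derivation:
Cofactor C_11 = -3
Entry delta = -1 - 6 = -7
Det delta = entry_delta * cofactor = -7 * -3 = 21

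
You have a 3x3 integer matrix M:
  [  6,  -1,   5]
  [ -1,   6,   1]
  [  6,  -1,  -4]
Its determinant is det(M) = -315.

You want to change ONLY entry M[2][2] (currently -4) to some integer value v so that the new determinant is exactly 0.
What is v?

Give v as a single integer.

det is linear in entry M[2][2]: det = old_det + (v - -4) * C_22
Cofactor C_22 = 35
Want det = 0: -315 + (v - -4) * 35 = 0
  (v - -4) = 315 / 35 = 9
  v = -4 + (9) = 5

Answer: 5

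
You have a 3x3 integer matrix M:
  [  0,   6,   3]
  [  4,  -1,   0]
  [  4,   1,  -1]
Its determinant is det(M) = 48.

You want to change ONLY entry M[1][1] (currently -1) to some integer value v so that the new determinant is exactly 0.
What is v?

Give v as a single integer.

det is linear in entry M[1][1]: det = old_det + (v - -1) * C_11
Cofactor C_11 = -12
Want det = 0: 48 + (v - -1) * -12 = 0
  (v - -1) = -48 / -12 = 4
  v = -1 + (4) = 3

Answer: 3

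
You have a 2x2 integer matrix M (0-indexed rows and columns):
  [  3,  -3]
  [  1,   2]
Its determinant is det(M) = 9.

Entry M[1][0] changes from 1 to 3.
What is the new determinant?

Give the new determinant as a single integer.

det is linear in row 1: changing M[1][0] by delta changes det by delta * cofactor(1,0).
Cofactor C_10 = (-1)^(1+0) * minor(1,0) = 3
Entry delta = 3 - 1 = 2
Det delta = 2 * 3 = 6
New det = 9 + 6 = 15

Answer: 15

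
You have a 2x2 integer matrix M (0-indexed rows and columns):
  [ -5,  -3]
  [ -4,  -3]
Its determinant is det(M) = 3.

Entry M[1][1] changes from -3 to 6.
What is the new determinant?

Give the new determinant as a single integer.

det is linear in row 1: changing M[1][1] by delta changes det by delta * cofactor(1,1).
Cofactor C_11 = (-1)^(1+1) * minor(1,1) = -5
Entry delta = 6 - -3 = 9
Det delta = 9 * -5 = -45
New det = 3 + -45 = -42

Answer: -42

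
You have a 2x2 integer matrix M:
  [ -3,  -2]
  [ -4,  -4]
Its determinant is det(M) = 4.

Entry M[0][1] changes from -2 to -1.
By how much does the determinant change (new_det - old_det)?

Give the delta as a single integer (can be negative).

Answer: 4

Derivation:
Cofactor C_01 = 4
Entry delta = -1 - -2 = 1
Det delta = entry_delta * cofactor = 1 * 4 = 4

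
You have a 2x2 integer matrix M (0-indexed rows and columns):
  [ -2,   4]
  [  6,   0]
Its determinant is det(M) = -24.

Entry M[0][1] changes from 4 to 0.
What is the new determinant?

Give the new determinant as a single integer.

Answer: 0

Derivation:
det is linear in row 0: changing M[0][1] by delta changes det by delta * cofactor(0,1).
Cofactor C_01 = (-1)^(0+1) * minor(0,1) = -6
Entry delta = 0 - 4 = -4
Det delta = -4 * -6 = 24
New det = -24 + 24 = 0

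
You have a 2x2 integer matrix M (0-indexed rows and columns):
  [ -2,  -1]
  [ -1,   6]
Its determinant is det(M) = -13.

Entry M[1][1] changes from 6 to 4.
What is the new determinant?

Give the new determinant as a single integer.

Answer: -9

Derivation:
det is linear in row 1: changing M[1][1] by delta changes det by delta * cofactor(1,1).
Cofactor C_11 = (-1)^(1+1) * minor(1,1) = -2
Entry delta = 4 - 6 = -2
Det delta = -2 * -2 = 4
New det = -13 + 4 = -9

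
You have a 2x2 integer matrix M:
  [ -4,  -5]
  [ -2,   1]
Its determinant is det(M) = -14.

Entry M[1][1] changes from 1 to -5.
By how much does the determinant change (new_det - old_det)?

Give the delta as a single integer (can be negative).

Answer: 24

Derivation:
Cofactor C_11 = -4
Entry delta = -5 - 1 = -6
Det delta = entry_delta * cofactor = -6 * -4 = 24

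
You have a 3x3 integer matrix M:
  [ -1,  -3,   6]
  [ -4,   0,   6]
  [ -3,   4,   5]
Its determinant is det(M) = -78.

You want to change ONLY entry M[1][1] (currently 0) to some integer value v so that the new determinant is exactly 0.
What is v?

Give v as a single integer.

det is linear in entry M[1][1]: det = old_det + (v - 0) * C_11
Cofactor C_11 = 13
Want det = 0: -78 + (v - 0) * 13 = 0
  (v - 0) = 78 / 13 = 6
  v = 0 + (6) = 6

Answer: 6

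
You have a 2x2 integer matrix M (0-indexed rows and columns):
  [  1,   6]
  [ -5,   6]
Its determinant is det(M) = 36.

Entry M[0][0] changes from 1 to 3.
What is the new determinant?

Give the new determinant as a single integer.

det is linear in row 0: changing M[0][0] by delta changes det by delta * cofactor(0,0).
Cofactor C_00 = (-1)^(0+0) * minor(0,0) = 6
Entry delta = 3 - 1 = 2
Det delta = 2 * 6 = 12
New det = 36 + 12 = 48

Answer: 48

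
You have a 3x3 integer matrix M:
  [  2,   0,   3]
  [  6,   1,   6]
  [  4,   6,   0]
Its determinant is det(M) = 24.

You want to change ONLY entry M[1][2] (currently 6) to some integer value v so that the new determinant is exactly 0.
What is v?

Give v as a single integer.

det is linear in entry M[1][2]: det = old_det + (v - 6) * C_12
Cofactor C_12 = -12
Want det = 0: 24 + (v - 6) * -12 = 0
  (v - 6) = -24 / -12 = 2
  v = 6 + (2) = 8

Answer: 8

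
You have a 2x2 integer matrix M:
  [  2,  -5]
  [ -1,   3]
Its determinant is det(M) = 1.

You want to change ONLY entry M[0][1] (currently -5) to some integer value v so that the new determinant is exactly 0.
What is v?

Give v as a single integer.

det is linear in entry M[0][1]: det = old_det + (v - -5) * C_01
Cofactor C_01 = 1
Want det = 0: 1 + (v - -5) * 1 = 0
  (v - -5) = -1 / 1 = -1
  v = -5 + (-1) = -6

Answer: -6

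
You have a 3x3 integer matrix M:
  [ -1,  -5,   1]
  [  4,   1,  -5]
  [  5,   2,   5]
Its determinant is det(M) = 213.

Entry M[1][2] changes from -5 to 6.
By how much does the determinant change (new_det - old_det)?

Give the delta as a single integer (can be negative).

Answer: -253

Derivation:
Cofactor C_12 = -23
Entry delta = 6 - -5 = 11
Det delta = entry_delta * cofactor = 11 * -23 = -253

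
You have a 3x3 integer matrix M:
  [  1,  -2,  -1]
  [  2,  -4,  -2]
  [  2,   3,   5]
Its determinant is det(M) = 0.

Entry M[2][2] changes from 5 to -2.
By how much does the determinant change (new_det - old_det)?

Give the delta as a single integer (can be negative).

Answer: 0

Derivation:
Cofactor C_22 = 0
Entry delta = -2 - 5 = -7
Det delta = entry_delta * cofactor = -7 * 0 = 0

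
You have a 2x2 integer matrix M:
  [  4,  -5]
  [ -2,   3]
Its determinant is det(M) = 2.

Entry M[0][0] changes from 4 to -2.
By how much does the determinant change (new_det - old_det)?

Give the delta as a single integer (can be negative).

Answer: -18

Derivation:
Cofactor C_00 = 3
Entry delta = -2 - 4 = -6
Det delta = entry_delta * cofactor = -6 * 3 = -18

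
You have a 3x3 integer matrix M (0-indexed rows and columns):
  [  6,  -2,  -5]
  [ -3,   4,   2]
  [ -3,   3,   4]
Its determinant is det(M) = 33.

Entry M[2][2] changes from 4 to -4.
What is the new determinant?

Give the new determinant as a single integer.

det is linear in row 2: changing M[2][2] by delta changes det by delta * cofactor(2,2).
Cofactor C_22 = (-1)^(2+2) * minor(2,2) = 18
Entry delta = -4 - 4 = -8
Det delta = -8 * 18 = -144
New det = 33 + -144 = -111

Answer: -111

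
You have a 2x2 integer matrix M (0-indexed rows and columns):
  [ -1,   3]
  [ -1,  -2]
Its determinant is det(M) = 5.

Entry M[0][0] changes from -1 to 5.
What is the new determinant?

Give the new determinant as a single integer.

det is linear in row 0: changing M[0][0] by delta changes det by delta * cofactor(0,0).
Cofactor C_00 = (-1)^(0+0) * minor(0,0) = -2
Entry delta = 5 - -1 = 6
Det delta = 6 * -2 = -12
New det = 5 + -12 = -7

Answer: -7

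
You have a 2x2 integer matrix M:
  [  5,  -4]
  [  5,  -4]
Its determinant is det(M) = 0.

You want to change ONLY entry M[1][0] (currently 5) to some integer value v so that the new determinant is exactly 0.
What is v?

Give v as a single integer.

det is linear in entry M[1][0]: det = old_det + (v - 5) * C_10
Cofactor C_10 = 4
Want det = 0: 0 + (v - 5) * 4 = 0
  (v - 5) = 0 / 4 = 0
  v = 5 + (0) = 5

Answer: 5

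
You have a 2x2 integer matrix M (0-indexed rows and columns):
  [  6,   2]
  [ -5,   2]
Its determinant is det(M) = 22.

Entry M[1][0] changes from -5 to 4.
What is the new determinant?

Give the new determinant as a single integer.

Answer: 4

Derivation:
det is linear in row 1: changing M[1][0] by delta changes det by delta * cofactor(1,0).
Cofactor C_10 = (-1)^(1+0) * minor(1,0) = -2
Entry delta = 4 - -5 = 9
Det delta = 9 * -2 = -18
New det = 22 + -18 = 4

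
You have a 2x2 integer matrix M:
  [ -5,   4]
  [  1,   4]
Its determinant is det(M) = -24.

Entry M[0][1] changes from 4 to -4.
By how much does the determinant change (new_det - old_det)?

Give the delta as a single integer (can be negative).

Answer: 8

Derivation:
Cofactor C_01 = -1
Entry delta = -4 - 4 = -8
Det delta = entry_delta * cofactor = -8 * -1 = 8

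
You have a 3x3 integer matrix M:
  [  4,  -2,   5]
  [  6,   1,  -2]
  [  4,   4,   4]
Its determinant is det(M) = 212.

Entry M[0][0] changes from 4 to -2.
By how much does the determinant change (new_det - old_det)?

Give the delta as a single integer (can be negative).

Cofactor C_00 = 12
Entry delta = -2 - 4 = -6
Det delta = entry_delta * cofactor = -6 * 12 = -72

Answer: -72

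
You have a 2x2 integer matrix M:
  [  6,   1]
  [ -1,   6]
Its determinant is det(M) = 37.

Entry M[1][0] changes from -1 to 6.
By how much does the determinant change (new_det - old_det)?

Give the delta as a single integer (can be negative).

Cofactor C_10 = -1
Entry delta = 6 - -1 = 7
Det delta = entry_delta * cofactor = 7 * -1 = -7

Answer: -7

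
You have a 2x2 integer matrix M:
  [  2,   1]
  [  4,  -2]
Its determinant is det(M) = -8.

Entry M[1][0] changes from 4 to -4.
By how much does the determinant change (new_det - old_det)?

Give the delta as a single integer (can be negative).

Answer: 8

Derivation:
Cofactor C_10 = -1
Entry delta = -4 - 4 = -8
Det delta = entry_delta * cofactor = -8 * -1 = 8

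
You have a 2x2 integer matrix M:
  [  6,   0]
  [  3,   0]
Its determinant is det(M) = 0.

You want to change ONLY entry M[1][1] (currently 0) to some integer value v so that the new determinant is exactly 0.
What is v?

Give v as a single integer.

det is linear in entry M[1][1]: det = old_det + (v - 0) * C_11
Cofactor C_11 = 6
Want det = 0: 0 + (v - 0) * 6 = 0
  (v - 0) = 0 / 6 = 0
  v = 0 + (0) = 0

Answer: 0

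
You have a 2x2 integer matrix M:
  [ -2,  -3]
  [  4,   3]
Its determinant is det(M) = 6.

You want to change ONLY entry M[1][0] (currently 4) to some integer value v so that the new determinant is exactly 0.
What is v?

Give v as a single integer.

Answer: 2

Derivation:
det is linear in entry M[1][0]: det = old_det + (v - 4) * C_10
Cofactor C_10 = 3
Want det = 0: 6 + (v - 4) * 3 = 0
  (v - 4) = -6 / 3 = -2
  v = 4 + (-2) = 2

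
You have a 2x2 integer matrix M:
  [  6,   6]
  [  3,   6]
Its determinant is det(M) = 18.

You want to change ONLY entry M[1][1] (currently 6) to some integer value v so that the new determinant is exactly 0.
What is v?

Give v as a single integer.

det is linear in entry M[1][1]: det = old_det + (v - 6) * C_11
Cofactor C_11 = 6
Want det = 0: 18 + (v - 6) * 6 = 0
  (v - 6) = -18 / 6 = -3
  v = 6 + (-3) = 3

Answer: 3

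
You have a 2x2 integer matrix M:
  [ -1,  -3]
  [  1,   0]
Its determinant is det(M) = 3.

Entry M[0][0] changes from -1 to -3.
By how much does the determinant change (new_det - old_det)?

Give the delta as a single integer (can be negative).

Answer: 0

Derivation:
Cofactor C_00 = 0
Entry delta = -3 - -1 = -2
Det delta = entry_delta * cofactor = -2 * 0 = 0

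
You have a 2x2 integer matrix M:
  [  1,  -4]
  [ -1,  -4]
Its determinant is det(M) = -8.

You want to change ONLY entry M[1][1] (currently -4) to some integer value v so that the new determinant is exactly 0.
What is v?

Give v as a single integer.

det is linear in entry M[1][1]: det = old_det + (v - -4) * C_11
Cofactor C_11 = 1
Want det = 0: -8 + (v - -4) * 1 = 0
  (v - -4) = 8 / 1 = 8
  v = -4 + (8) = 4

Answer: 4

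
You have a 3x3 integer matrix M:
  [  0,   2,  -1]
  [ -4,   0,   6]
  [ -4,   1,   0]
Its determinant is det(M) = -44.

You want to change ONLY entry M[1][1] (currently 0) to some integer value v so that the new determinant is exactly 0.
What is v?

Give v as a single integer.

Answer: -11

Derivation:
det is linear in entry M[1][1]: det = old_det + (v - 0) * C_11
Cofactor C_11 = -4
Want det = 0: -44 + (v - 0) * -4 = 0
  (v - 0) = 44 / -4 = -11
  v = 0 + (-11) = -11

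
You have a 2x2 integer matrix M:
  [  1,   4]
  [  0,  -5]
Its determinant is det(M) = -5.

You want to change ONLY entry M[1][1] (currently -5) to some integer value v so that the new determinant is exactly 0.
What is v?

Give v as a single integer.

Answer: 0

Derivation:
det is linear in entry M[1][1]: det = old_det + (v - -5) * C_11
Cofactor C_11 = 1
Want det = 0: -5 + (v - -5) * 1 = 0
  (v - -5) = 5 / 1 = 5
  v = -5 + (5) = 0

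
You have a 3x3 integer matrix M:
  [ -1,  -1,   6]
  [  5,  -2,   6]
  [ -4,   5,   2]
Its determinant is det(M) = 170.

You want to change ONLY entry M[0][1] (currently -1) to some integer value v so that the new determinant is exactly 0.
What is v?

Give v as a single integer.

Answer: 4

Derivation:
det is linear in entry M[0][1]: det = old_det + (v - -1) * C_01
Cofactor C_01 = -34
Want det = 0: 170 + (v - -1) * -34 = 0
  (v - -1) = -170 / -34 = 5
  v = -1 + (5) = 4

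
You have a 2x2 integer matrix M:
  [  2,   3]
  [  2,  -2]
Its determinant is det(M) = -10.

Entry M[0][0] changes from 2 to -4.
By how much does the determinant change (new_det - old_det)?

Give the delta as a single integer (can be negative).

Answer: 12

Derivation:
Cofactor C_00 = -2
Entry delta = -4 - 2 = -6
Det delta = entry_delta * cofactor = -6 * -2 = 12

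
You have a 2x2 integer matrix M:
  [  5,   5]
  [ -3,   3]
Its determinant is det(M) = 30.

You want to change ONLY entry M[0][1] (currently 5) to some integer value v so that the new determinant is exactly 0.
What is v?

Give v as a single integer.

Answer: -5

Derivation:
det is linear in entry M[0][1]: det = old_det + (v - 5) * C_01
Cofactor C_01 = 3
Want det = 0: 30 + (v - 5) * 3 = 0
  (v - 5) = -30 / 3 = -10
  v = 5 + (-10) = -5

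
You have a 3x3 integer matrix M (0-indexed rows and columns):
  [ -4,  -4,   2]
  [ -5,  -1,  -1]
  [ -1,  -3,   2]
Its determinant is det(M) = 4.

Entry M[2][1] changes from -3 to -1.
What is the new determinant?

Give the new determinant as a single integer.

det is linear in row 2: changing M[2][1] by delta changes det by delta * cofactor(2,1).
Cofactor C_21 = (-1)^(2+1) * minor(2,1) = -14
Entry delta = -1 - -3 = 2
Det delta = 2 * -14 = -28
New det = 4 + -28 = -24

Answer: -24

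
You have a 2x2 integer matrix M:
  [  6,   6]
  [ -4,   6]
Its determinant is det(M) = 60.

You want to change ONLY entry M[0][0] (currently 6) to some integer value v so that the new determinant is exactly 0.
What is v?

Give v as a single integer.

det is linear in entry M[0][0]: det = old_det + (v - 6) * C_00
Cofactor C_00 = 6
Want det = 0: 60 + (v - 6) * 6 = 0
  (v - 6) = -60 / 6 = -10
  v = 6 + (-10) = -4

Answer: -4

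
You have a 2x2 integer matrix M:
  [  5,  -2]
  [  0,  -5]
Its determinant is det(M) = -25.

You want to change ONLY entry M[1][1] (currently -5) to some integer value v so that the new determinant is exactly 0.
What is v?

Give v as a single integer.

Answer: 0

Derivation:
det is linear in entry M[1][1]: det = old_det + (v - -5) * C_11
Cofactor C_11 = 5
Want det = 0: -25 + (v - -5) * 5 = 0
  (v - -5) = 25 / 5 = 5
  v = -5 + (5) = 0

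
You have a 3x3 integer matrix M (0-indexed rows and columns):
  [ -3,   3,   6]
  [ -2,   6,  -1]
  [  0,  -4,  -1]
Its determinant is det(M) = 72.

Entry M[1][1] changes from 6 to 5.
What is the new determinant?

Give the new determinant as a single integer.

det is linear in row 1: changing M[1][1] by delta changes det by delta * cofactor(1,1).
Cofactor C_11 = (-1)^(1+1) * minor(1,1) = 3
Entry delta = 5 - 6 = -1
Det delta = -1 * 3 = -3
New det = 72 + -3 = 69

Answer: 69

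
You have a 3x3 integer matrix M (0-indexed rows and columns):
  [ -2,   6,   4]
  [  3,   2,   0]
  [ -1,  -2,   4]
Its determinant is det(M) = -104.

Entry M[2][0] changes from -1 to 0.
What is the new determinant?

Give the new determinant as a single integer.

Answer: -112

Derivation:
det is linear in row 2: changing M[2][0] by delta changes det by delta * cofactor(2,0).
Cofactor C_20 = (-1)^(2+0) * minor(2,0) = -8
Entry delta = 0 - -1 = 1
Det delta = 1 * -8 = -8
New det = -104 + -8 = -112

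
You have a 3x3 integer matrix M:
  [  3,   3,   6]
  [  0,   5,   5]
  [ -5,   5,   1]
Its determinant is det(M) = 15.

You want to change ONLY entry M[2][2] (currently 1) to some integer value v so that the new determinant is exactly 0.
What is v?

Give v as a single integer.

det is linear in entry M[2][2]: det = old_det + (v - 1) * C_22
Cofactor C_22 = 15
Want det = 0: 15 + (v - 1) * 15 = 0
  (v - 1) = -15 / 15 = -1
  v = 1 + (-1) = 0

Answer: 0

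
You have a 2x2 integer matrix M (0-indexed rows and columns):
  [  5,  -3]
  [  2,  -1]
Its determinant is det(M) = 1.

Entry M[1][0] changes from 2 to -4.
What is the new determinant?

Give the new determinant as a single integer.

Answer: -17

Derivation:
det is linear in row 1: changing M[1][0] by delta changes det by delta * cofactor(1,0).
Cofactor C_10 = (-1)^(1+0) * minor(1,0) = 3
Entry delta = -4 - 2 = -6
Det delta = -6 * 3 = -18
New det = 1 + -18 = -17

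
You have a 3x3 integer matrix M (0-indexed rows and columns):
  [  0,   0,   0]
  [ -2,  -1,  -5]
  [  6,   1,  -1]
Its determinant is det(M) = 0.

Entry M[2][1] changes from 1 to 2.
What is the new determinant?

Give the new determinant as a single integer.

Answer: 0

Derivation:
det is linear in row 2: changing M[2][1] by delta changes det by delta * cofactor(2,1).
Cofactor C_21 = (-1)^(2+1) * minor(2,1) = 0
Entry delta = 2 - 1 = 1
Det delta = 1 * 0 = 0
New det = 0 + 0 = 0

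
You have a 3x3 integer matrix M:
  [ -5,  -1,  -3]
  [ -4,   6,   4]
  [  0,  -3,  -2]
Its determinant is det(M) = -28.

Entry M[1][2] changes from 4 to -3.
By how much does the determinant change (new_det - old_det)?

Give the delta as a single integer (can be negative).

Answer: 105

Derivation:
Cofactor C_12 = -15
Entry delta = -3 - 4 = -7
Det delta = entry_delta * cofactor = -7 * -15 = 105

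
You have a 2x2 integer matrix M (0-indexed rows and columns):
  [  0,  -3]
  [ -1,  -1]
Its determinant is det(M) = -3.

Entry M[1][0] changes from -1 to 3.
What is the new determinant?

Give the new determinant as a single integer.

det is linear in row 1: changing M[1][0] by delta changes det by delta * cofactor(1,0).
Cofactor C_10 = (-1)^(1+0) * minor(1,0) = 3
Entry delta = 3 - -1 = 4
Det delta = 4 * 3 = 12
New det = -3 + 12 = 9

Answer: 9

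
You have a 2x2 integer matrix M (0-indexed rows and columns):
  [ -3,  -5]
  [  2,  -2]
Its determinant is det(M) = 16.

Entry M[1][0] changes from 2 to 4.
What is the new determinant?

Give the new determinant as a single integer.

det is linear in row 1: changing M[1][0] by delta changes det by delta * cofactor(1,0).
Cofactor C_10 = (-1)^(1+0) * minor(1,0) = 5
Entry delta = 4 - 2 = 2
Det delta = 2 * 5 = 10
New det = 16 + 10 = 26

Answer: 26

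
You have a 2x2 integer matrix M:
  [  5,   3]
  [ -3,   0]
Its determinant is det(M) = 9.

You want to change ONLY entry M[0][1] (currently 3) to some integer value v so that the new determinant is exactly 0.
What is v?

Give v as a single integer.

Answer: 0

Derivation:
det is linear in entry M[0][1]: det = old_det + (v - 3) * C_01
Cofactor C_01 = 3
Want det = 0: 9 + (v - 3) * 3 = 0
  (v - 3) = -9 / 3 = -3
  v = 3 + (-3) = 0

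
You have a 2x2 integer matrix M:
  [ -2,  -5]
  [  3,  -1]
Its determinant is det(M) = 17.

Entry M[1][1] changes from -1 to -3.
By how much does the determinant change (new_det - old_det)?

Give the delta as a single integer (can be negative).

Cofactor C_11 = -2
Entry delta = -3 - -1 = -2
Det delta = entry_delta * cofactor = -2 * -2 = 4

Answer: 4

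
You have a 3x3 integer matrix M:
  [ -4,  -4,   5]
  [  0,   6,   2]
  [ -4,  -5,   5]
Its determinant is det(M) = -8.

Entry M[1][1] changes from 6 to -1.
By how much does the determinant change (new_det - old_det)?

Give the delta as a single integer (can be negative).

Answer: 0

Derivation:
Cofactor C_11 = 0
Entry delta = -1 - 6 = -7
Det delta = entry_delta * cofactor = -7 * 0 = 0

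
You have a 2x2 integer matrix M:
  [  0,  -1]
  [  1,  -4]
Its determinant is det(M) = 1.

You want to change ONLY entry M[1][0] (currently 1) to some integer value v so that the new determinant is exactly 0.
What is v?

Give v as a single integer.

Answer: 0

Derivation:
det is linear in entry M[1][0]: det = old_det + (v - 1) * C_10
Cofactor C_10 = 1
Want det = 0: 1 + (v - 1) * 1 = 0
  (v - 1) = -1 / 1 = -1
  v = 1 + (-1) = 0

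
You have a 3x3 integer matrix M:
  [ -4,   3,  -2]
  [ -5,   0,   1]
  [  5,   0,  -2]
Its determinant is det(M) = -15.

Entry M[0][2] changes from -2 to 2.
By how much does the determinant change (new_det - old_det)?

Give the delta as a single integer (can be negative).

Cofactor C_02 = 0
Entry delta = 2 - -2 = 4
Det delta = entry_delta * cofactor = 4 * 0 = 0

Answer: 0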